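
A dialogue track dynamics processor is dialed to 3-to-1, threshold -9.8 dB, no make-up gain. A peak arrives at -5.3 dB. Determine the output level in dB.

-8.3 dB

The input is 4.5 dB above the -9.8 dB threshold.
3:1 compression reduces that to 4.5/3 = 1.5 dB over.
So the level is -9.8 + 1.5 = -8.3 dB.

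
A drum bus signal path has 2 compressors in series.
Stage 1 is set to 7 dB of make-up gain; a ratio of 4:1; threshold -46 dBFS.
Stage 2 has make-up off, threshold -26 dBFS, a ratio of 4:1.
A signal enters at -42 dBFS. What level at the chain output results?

Stage 1: overshoot 4 dB → 4/4 = 1 dB → -45 dBFS; +7 dB make-up → -38 dBFS.
Stage 2: -38 dBFS is at or below the -26 dBFS threshold — no compression; output -38 dBFS.

-38 dBFS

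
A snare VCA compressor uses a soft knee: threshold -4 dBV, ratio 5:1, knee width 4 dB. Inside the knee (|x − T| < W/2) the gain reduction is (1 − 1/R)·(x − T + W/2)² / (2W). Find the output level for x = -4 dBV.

x − T + W/2 = -4 − (-4) + 2 = 2.
GR = (1 − 1/5) × 2² / 8 = 0.8 × 4 / 8 = 0.4 dB.
Output = -4 − 0.4 = -4.4 dBV.

-4.4 dBV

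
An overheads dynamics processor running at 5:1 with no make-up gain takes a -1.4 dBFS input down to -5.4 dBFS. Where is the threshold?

Let T be the threshold. Output overshoot = (input overshoot)/R, so -5.4 − T = (-1.4 − T)/5.
5·(-5.4 − T) = -1.4 − T → 4·T = -27 − (-1.4) = -25.6.
T = -25.6/4 = -6.4 dBFS.

-6.4 dBFS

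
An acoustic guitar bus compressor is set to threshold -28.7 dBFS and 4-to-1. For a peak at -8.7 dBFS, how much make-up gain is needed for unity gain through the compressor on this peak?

The peak compresses to -28.7 + 20/4 = -23.7 dBFS.
To reach -8.7 dBFS requires -8.7 − (-23.7) = 15 dB of make-up.

15 dB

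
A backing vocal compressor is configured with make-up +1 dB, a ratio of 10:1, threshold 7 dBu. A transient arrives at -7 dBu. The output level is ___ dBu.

-6 dBu

-7 dBu is 14 dB below the 7 dBu threshold, so no gain reduction is applied.
Make-up gain adds 1 dB: -7 + 1 = -6 dBu.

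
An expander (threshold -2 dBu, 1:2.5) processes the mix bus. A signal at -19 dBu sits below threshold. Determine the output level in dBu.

The input is 17 dB below the -2 dBu threshold.
A 1:2.5 expander multiplies undershoot by 2.5: 17 × 2.5 = 42.5 dB below threshold.
Output = -2 − 42.5 = -44.5 dBu.

-44.5 dBu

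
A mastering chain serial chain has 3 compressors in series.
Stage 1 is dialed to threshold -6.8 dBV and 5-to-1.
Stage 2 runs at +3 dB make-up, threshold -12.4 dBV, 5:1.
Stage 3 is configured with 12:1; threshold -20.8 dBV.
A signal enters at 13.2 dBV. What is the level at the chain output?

-19.69 dBV

Stage 1: 20 dB above -6.8 dBV, reduced 5:1 to 4 dB above → -2.8 dBV.
Stage 2: 9.6 dB above -12.4 dBV, reduced 5:1 to 1.92 dB above → -10.48 dBV; +3 dB make-up → -7.48 dBV.
Stage 3: -7.48 dBV is 13.32 dB over -20.8 dBV; at 12:1 that becomes 1.11 dB over, giving -19.69 dBV.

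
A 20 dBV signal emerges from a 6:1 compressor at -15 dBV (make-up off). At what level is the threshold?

Gain reduction = 20 − (-15) = 35 dB; output overshoot = GR / (R − 1) = 35 / 5 = 7 dB.
Threshold = output − output overshoot = -15 − 7 = -22 dBV.

-22 dBV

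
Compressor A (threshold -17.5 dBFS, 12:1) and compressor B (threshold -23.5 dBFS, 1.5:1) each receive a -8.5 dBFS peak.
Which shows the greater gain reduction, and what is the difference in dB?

A: 9 dB over, compressed to 0.75 dB over, so 8.25 dB of GR.
B: 15 dB over, compressed to 10 dB over, so 5 dB of GR.
A applies 3.25 dB more gain reduction.

A, by 3.25 dB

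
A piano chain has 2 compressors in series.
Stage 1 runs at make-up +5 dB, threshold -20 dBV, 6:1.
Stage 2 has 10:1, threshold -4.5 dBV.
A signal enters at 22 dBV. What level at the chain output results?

-8 dBV

Stage 1: 22 dBV is 42 dB over -20 dBV; at 6:1 that becomes 7 dB over, giving -13 dBV; +5 dB make-up → -8 dBV.
Stage 2: below threshold (-8 ≤ -4.5); passes unchanged; output -8 dBV.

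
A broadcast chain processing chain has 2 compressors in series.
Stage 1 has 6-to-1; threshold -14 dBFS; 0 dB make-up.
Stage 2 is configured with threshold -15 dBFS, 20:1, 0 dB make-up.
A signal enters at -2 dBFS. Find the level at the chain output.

Stage 1: -2 dBFS is 12 dB over -14 dBFS; at 6:1 that becomes 2 dB over, giving -12 dBFS.
Stage 2: -12 dBFS is 3 dB over -15 dBFS; at 20:1 that becomes 0.15 dB over, giving -14.85 dBFS.

-14.85 dBFS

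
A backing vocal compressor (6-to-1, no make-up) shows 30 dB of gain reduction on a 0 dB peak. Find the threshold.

-36 dB

Input is 36 dB above T (since output overshoot × R = input overshoot: (-30 − T)·6 = 0 − T gives T = -36 dB).
Check: -36 + (0 − (-36))/6 = -36 + 6 = -30 dB. ✓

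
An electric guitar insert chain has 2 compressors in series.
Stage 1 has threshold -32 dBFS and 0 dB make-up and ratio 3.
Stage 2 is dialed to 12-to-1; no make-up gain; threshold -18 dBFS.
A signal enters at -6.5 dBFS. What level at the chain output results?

-23.5 dBFS

Stage 1: overshoot 25.5 dB → 25.5/3 = 8.5 dB → -23.5 dBFS.
Stage 2: below threshold (-23.5 ≤ -18); passes unchanged; output -23.5 dBFS.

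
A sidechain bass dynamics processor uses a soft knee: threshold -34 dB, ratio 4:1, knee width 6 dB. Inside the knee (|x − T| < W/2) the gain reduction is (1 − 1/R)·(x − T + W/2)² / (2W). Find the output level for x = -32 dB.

-33.5625 dB

x − T + W/2 = -32 − (-34) + 3 = 5.
GR = (1 − 1/4) × 5² / 12 = 0.75 × 25 / 12 = 1.5625 dB.
Output = -32 − 1.5625 = -33.5625 dB.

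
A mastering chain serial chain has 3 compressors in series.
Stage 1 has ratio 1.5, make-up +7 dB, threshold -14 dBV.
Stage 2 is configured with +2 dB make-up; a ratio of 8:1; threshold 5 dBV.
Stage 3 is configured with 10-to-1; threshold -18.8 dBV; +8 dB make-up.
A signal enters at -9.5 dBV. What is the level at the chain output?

-9.12 dBV

Stage 1: -9.5 dBV is 4.5 dB over -14 dBV; at 1.5:1 that becomes 3 dB over, giving -11 dBV; +7 dB make-up → -4 dBV.
Stage 2: -4 dBV ≤ 5 dBV, so stage 2 doesn't engage; make-up brings it to -2 dBV.
Stage 3: -2 dBV is 16.8 dB over -18.8 dBV; at 10:1 that becomes 1.68 dB over, giving -17.12 dBV; +8 dB make-up → -9.12 dBV.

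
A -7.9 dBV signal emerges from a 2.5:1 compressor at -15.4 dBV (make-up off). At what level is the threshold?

-20.4 dBV

Gain reduction = -7.9 − (-15.4) = 7.5 dB; output overshoot = GR / (R − 1) = 7.5 / 1.5 = 5 dB.
Threshold = output − output overshoot = -15.4 − 5 = -20.4 dBV.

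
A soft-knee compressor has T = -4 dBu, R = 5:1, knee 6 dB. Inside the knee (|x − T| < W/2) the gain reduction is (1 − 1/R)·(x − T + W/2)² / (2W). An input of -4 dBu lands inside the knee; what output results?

-4.6 dBu

x − T + W/2 = -4 − (-4) + 3 = 3.
GR = (1 − 1/5) × 3² / 12 = 0.8 × 9 / 12 = 0.6 dB.
Output = -4 − 0.6 = -4.6 dBu.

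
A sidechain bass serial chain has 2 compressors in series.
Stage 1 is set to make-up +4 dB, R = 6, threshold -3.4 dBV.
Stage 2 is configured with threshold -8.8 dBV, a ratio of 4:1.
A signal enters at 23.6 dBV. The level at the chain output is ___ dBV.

Stage 1: overshoot 27 dB → 27/6 = 4.5 dB → 1.1 dBV; +4 dB make-up → 5.1 dBV.
Stage 2: overshoot 13.9 dB → 13.9/4 = 3.475 dB → -5.325 dBV.

-5.325 dBV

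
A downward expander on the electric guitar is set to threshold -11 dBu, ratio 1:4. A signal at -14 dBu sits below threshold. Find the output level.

-23 dBu

Below threshold, a 1:4 expander applies gain = (4−1)×(T − x) of attenuation.
(4−1) × 3 = 9 dB, so output = -14 − 9 = -23 dBu.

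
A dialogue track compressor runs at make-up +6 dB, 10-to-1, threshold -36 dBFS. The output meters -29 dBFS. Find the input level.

Before make-up, the level was -29 − 6 = -35 dBFS.
That's 1 dB above the -36 dBFS threshold.
Before 10:1 compression the overshoot was 1 × 10 = 10 dB, so input = -36 + 10 = -26 dBFS.

-26 dBFS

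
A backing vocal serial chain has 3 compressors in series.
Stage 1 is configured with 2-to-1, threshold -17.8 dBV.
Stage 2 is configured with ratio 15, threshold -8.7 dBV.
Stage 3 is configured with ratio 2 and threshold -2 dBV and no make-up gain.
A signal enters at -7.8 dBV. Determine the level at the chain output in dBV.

Stage 1: -7.8 dBV is 10 dB over -17.8 dBV; at 2:1 that becomes 5 dB over, giving -12.8 dBV.
Stage 2: below threshold (-12.8 ≤ -8.7); passes unchanged; output -12.8 dBV.
Stage 3: below threshold (-12.8 ≤ -2); passes unchanged; output -12.8 dBV.

-12.8 dBV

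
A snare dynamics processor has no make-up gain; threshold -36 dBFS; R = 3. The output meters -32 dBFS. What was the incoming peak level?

-24 dBFS

The compressed level sits -32 − (-36) = 4 dB over threshold.
Undo the ratio: input overshoot = 4 × 3 = 12 dB, giving input = -24 dBFS.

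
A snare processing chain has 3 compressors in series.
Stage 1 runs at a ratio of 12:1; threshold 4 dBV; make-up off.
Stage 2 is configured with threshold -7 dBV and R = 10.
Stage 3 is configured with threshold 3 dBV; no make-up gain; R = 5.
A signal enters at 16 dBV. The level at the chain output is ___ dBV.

-5.8 dBV

Stage 1: 16 dBV is 12 dB over 4 dBV; at 12:1 that becomes 1 dB over, giving 5 dBV.
Stage 2: overshoot 12 dB → 12/10 = 1.2 dB → -5.8 dBV.
Stage 3: -5.8 dBV ≤ 3 dBV, so stage 3 doesn't engage; output -5.8 dBV.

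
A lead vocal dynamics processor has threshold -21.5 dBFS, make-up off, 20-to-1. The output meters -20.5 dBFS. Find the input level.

-1.5 dBFS

The compressed level sits -20.5 − (-21.5) = 1 dB over threshold.
Before 20:1 compression the overshoot was 1 × 20 = 20 dB, so input = -21.5 + 20 = -1.5 dBFS.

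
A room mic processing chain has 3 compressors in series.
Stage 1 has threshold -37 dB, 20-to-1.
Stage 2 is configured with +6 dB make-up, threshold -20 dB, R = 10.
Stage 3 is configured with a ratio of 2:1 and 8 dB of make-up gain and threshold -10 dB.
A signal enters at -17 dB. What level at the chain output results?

Stage 1: -17 dB is 20 dB over -37 dB; at 20:1 that becomes 1 dB over, giving -36 dB.
Stage 2: below threshold (-36 ≤ -20); passes unchanged; make-up brings it to -30 dB.
Stage 3: -30 dB is at or below the -10 dB threshold — no compression; make-up brings it to -22 dB.

-22 dB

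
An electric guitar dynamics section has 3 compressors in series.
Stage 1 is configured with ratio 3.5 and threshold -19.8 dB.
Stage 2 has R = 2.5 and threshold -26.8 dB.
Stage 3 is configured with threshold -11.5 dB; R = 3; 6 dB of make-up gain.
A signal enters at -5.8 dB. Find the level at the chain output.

-16.4 dB

Stage 1: overshoot 14 dB → 14/3.5 = 4 dB → -15.8 dB.
Stage 2: 11 dB above -26.8 dB, reduced 2.5:1 to 4.4 dB above → -22.4 dB.
Stage 3: -22.4 dB ≤ -11.5 dB, so stage 3 doesn't engage; make-up brings it to -16.4 dB.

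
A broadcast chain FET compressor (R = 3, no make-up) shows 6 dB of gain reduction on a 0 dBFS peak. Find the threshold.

-9 dBFS

Let T be the threshold. Output overshoot = (input overshoot)/R, so -6 − T = (0 − T)/3.
3·(-6 − T) = 0 − T → 2·T = -18 − 0 = -18.
T = -18/2 = -9 dBFS.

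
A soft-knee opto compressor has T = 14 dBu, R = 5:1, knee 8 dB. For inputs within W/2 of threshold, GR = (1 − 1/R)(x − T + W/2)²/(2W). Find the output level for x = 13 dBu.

12.55 dBu

x − T + W/2 = 13 − 14 + 4 = 3.
GR = (1 − 1/5) × 3² / 16 = 0.8 × 9 / 16 = 0.45 dB.
Output = 13 − 0.45 = 12.55 dBu.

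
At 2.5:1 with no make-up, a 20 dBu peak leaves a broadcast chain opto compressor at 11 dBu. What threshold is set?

Gain reduction = 20 − 11 = 9 dB; output overshoot = GR / (R − 1) = 9 / 1.5 = 6 dB.
Threshold = output − output overshoot = 11 − 6 = 5 dBu.

5 dBu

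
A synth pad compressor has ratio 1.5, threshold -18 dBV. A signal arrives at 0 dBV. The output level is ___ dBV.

Overshoot: 0 − (-18) = 18 dB.
The 18 dB excess becomes 12 dB after 1.5:1 reduction.
Output = -18 + 12 = -6 dBV.

-6 dBV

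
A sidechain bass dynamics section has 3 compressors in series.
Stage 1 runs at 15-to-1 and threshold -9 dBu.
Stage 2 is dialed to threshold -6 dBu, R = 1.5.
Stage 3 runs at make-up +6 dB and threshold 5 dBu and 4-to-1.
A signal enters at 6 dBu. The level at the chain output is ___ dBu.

Stage 1: overshoot 15 dB → 15/15 = 1 dB → -8 dBu.
Stage 2: -8 dBu ≤ -6 dBu, so stage 2 doesn't engage; output -8 dBu.
Stage 3: below threshold (-8 ≤ 5); passes unchanged; make-up brings it to -2 dBu.

-2 dBu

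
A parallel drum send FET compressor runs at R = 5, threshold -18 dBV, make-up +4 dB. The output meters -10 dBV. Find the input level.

Before make-up, the level was -10 − 4 = -14 dBV.
That's 4 dB above the -18 dBV threshold.
Undo the ratio: input overshoot = 4 × 5 = 20 dB, giving input = 2 dBV.

2 dBV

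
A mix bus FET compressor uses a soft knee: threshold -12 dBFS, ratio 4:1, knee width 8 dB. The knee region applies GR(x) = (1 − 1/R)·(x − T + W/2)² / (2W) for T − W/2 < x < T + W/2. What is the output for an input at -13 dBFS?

-13.421875 dBFS

x − T + W/2 = -13 − (-12) + 4 = 3.
GR = (1 − 1/4) × 3² / 16 = 0.75 × 9 / 16 = 0.421875 dB.
Output = -13 − 0.421875 = -13.421875 dBFS.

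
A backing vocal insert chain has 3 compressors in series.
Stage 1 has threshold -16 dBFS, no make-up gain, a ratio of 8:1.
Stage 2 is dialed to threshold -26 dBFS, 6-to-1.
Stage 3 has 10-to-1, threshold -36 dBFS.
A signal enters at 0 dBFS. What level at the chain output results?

-34.8 dBFS

Stage 1: 0 dBFS is 16 dB over -16 dBFS; at 8:1 that becomes 2 dB over, giving -14 dBFS.
Stage 2: overshoot 12 dB → 12/6 = 2 dB → -24 dBFS.
Stage 3: -24 dBFS is 12 dB over -36 dBFS; at 10:1 that becomes 1.2 dB over, giving -34.8 dBFS.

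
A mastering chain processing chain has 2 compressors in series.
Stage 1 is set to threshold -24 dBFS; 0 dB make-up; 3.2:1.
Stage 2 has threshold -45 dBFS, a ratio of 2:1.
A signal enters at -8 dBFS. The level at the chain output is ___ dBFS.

-32 dBFS

Stage 1: -8 dBFS is 16 dB over -24 dBFS; at 3.2:1 that becomes 5 dB over, giving -19 dBFS.
Stage 2: 26 dB above -45 dBFS, reduced 2:1 to 13 dB above → -32 dBFS.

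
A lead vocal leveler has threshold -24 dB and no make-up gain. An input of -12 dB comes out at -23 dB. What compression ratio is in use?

Input overshoot = -12 − (-24) = 12 dB; output overshoot = -23 − (-24) = 1 dB.
Ratio = 12 / 1 = 12.

12:1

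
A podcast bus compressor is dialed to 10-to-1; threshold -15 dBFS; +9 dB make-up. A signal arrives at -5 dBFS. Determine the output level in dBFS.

-5 dBFS

Overshoot: -5 − (-15) = 10 dB.
The 10 dB excess becomes 1 dB after 10:1 reduction.
Output = -15 + 1 = -14 dBFS; make-up adds 9 dB, giving -5 dBFS.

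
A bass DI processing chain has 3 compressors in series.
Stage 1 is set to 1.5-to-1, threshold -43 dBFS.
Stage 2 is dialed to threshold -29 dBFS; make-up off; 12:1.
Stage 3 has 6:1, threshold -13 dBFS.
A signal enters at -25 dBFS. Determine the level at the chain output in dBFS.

-31 dBFS

Stage 1: overshoot 18 dB → 18/1.5 = 12 dB → -31 dBFS.
Stage 2: below threshold (-31 ≤ -29); passes unchanged; output -31 dBFS.
Stage 3: -31 dBFS is at or below the -13 dBFS threshold — no compression; output -31 dBFS.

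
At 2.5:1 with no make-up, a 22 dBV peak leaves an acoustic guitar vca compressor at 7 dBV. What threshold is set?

Let T be the threshold. Output overshoot = (input overshoot)/R, so 7 − T = (22 − T)/2.5.
2.5·(7 − T) = 22 − T → 1.5·T = 17.5 − 22 = -4.5.
T = -4.5/1.5 = -3 dBV.

-3 dBV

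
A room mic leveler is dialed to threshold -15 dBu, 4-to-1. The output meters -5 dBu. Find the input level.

That's 10 dB above the -15 dBu threshold.
Before 4:1 compression the overshoot was 10 × 4 = 40 dB, so input = -15 + 40 = 25 dBu.

25 dBu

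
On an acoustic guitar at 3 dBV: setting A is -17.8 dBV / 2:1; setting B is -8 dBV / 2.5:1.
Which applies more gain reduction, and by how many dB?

A: GR = 20.8 − 20.8/2 = 10.4 dB.
B: GR = 11 − 11/2.5 = 6.6 dB.
A applies 3.8 dB more gain reduction.

A, by 3.8 dB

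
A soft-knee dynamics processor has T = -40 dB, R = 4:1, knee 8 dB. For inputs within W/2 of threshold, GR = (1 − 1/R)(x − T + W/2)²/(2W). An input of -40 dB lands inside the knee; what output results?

-40.75 dB

x − T + W/2 = -40 − (-40) + 4 = 4.
GR = (1 − 1/4) × 4² / 16 = 0.75 × 16 / 16 = 0.75 dB.
Output = -40 − 0.75 = -40.75 dB.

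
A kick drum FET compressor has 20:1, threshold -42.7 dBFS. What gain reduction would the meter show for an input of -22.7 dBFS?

19 dB

-22.7 dBFS exceeds the threshold by 20 dB.
A 20:1 ratio leaves 1 dB of that excess.
Gain reduction = 20 − 1 = 19 dB.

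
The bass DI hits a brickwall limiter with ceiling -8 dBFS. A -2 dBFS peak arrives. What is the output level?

At ∞:1, everything above -8 dBFS is held at the ceiling.

-8 dBFS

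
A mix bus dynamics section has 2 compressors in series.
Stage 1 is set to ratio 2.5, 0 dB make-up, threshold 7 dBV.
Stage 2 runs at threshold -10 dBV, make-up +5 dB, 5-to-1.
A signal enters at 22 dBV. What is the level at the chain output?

Stage 1: 15 dB above 7 dBV, reduced 2.5:1 to 6 dB above → 13 dBV.
Stage 2: overshoot 23 dB → 23/5 = 4.6 dB → -5.4 dBV; +5 dB make-up → -0.4 dBV.

-0.4 dBV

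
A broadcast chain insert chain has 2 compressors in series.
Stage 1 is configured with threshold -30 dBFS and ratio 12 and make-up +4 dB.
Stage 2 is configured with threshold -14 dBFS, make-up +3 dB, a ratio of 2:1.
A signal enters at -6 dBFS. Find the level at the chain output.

-21 dBFS

Stage 1: -6 dBFS is 24 dB over -30 dBFS; at 12:1 that becomes 2 dB over, giving -28 dBFS; +4 dB make-up → -24 dBFS.
Stage 2: -24 dBFS is at or below the -14 dBFS threshold — no compression; make-up brings it to -21 dBFS.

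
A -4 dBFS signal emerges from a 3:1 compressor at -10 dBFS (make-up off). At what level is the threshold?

Let T be the threshold. Output overshoot = (input overshoot)/R, so -10 − T = (-4 − T)/3.
3·(-10 − T) = -4 − T → 2·T = -30 − (-4) = -26.
T = -26/2 = -13 dBFS.

-13 dBFS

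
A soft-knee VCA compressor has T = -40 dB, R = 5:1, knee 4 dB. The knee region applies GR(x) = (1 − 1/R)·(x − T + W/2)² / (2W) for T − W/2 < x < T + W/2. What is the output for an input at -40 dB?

x − T + W/2 = -40 − (-40) + 2 = 2.
GR = (1 − 1/5) × 2² / 8 = 0.8 × 4 / 8 = 0.4 dB.
Output = -40 − 0.4 = -40.4 dB.

-40.4 dB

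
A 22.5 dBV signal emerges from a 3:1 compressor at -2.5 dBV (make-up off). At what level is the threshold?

-15 dBV

Gain reduction = 22.5 − (-2.5) = 25 dB; output overshoot = GR / (R − 1) = 25 / 2 = 12.5 dB.
Threshold = output − output overshoot = -2.5 − 12.5 = -15 dBV.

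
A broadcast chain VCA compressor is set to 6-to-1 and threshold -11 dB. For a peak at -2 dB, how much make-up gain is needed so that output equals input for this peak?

7.5 dB

Overshoot 9 dB → 9/6 = 1.5 dB after compression, so the compressed level is -11 + 1.5 = -9.5 dB.
Make-up = target − compressed = -2 − (-9.5) = 7.5 dB.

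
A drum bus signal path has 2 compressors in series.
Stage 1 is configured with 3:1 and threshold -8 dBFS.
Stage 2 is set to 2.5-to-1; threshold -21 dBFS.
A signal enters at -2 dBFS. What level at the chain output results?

-15 dBFS

Stage 1: overshoot 6 dB → 6/3 = 2 dB → -6 dBFS.
Stage 2: -6 dBFS is 15 dB over -21 dBFS; at 2.5:1 that becomes 6 dB over, giving -15 dBFS.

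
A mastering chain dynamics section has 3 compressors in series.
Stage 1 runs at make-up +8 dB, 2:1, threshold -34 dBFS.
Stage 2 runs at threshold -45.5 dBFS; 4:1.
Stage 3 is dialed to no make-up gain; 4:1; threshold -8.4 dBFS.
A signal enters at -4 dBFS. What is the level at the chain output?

Stage 1: 30 dB above -34 dBFS, reduced 2:1 to 15 dB above → -19 dBFS; +8 dB make-up → -11 dBFS.
Stage 2: 34.5 dB above -45.5 dBFS, reduced 4:1 to 8.625 dB above → -36.875 dBFS.
Stage 3: -36.875 dBFS ≤ -8.4 dBFS, so stage 3 doesn't engage; output -36.875 dBFS.

-36.875 dBFS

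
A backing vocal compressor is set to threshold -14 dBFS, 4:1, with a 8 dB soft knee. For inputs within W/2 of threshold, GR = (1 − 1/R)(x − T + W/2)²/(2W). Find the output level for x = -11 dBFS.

-13.296875 dBFS

x − T + W/2 = -11 − (-14) + 4 = 7.
GR = (1 − 1/4) × 7² / 16 = 0.75 × 49 / 16 = 2.296875 dB.
Output = -11 − 2.296875 = -13.296875 dBFS.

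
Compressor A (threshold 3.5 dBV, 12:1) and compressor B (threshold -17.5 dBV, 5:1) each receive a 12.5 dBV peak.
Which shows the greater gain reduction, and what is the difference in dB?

B, by 15.75 dB

A: GR = 9 − 9/12 = 8.25 dB.
B: GR = 30 − 30/5 = 24 dB.
B reduces 15.75 dB more.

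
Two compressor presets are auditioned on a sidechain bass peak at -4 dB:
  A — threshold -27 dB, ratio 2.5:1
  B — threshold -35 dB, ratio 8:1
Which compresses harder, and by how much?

A: 23 dB over, compressed to 9.2 dB over, so 13.8 dB of GR.
B: 31 dB over, compressed to 3.875 dB over, so 27.125 dB of GR.
Difference: 13.325 dB in favour of B.

B, by 13.325 dB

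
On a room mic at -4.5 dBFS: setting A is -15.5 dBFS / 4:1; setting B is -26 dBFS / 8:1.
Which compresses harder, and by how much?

A: 11 dB over, compressed to 2.75 dB over, so 8.25 dB of GR.
B: 21.5 dB over, compressed to 2.6875 dB over, so 18.8125 dB of GR.
Difference: 10.5625 dB in favour of B.

B, by 10.5625 dB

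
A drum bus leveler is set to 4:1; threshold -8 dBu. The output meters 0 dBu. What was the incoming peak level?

24 dBu

The compressed level sits 0 − (-8) = 8 dB over threshold.
Before 4:1 compression the overshoot was 8 × 4 = 32 dB, so input = -8 + 32 = 24 dBu.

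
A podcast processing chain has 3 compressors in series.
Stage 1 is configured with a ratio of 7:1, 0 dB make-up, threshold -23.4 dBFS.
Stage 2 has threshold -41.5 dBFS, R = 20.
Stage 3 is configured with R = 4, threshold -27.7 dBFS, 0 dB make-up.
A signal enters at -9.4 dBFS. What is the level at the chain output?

-40.495 dBFS

Stage 1: overshoot 14 dB → 14/7 = 2 dB → -21.4 dBFS.
Stage 2: -21.4 dBFS is 20.1 dB over -41.5 dBFS; at 20:1 that becomes 1.005 dB over, giving -40.495 dBFS.
Stage 3: -40.495 dBFS is at or below the -27.7 dBFS threshold — no compression; output -40.495 dBFS.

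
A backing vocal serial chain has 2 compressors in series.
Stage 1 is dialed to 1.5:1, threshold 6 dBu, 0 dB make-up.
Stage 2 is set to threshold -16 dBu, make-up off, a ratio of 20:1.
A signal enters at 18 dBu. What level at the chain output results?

Stage 1: 12 dB above 6 dBu, reduced 1.5:1 to 8 dB above → 14 dBu.
Stage 2: overshoot 30 dB → 30/20 = 1.5 dB → -14.5 dBu.

-14.5 dBu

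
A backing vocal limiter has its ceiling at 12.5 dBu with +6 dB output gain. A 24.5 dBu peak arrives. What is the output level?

A brickwall limiter is an ∞:1 compressor: any input above the ceiling is clamped to 12.5 dBu.
Output gain then adds 6 dB: 12.5 + 6 = 18.5 dBu.

18.5 dBu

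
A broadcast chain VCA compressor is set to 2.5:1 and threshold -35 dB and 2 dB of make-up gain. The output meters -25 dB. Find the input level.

-15 dB

Remove make-up: -25 − 2 = -27 dB.
The compressed level sits -27 − (-35) = 8 dB over threshold.
Undo the ratio: input overshoot = 8 × 2.5 = 20 dB, giving input = -15 dB.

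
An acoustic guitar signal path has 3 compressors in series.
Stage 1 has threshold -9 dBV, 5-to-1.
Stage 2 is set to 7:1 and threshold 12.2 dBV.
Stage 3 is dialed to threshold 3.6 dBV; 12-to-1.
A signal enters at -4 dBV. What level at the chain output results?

-8 dBV

Stage 1: overshoot 5 dB → 5/5 = 1 dB → -8 dBV.
Stage 2: -8 dBV is at or below the 12.2 dBV threshold — no compression; output -8 dBV.
Stage 3: -8 dBV is at or below the 3.6 dBV threshold — no compression; output -8 dBV.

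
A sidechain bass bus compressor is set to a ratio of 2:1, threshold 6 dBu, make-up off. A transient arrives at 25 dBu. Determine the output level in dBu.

15.5 dBu

Overshoot: 25 − 6 = 19 dB.
At 2:1 the overshoot is divided by 2, leaving 9.5 dB above threshold.
Output = 6 + 9.5 = 15.5 dBu.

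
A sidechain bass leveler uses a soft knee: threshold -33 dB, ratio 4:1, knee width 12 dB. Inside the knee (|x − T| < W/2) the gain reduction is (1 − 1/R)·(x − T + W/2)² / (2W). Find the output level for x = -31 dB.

-33 dB

x − T + W/2 = -31 − (-33) + 6 = 8.
GR = (1 − 1/4) × 8² / 24 = 0.75 × 64 / 24 = 2 dB.
Output = -31 − 2 = -33 dB.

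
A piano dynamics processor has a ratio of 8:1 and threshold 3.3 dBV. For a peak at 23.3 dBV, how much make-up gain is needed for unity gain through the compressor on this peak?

Without make-up, output = threshold + overshoot/8 = 3.3 + 2.5 = 5.8 dBV.
Gap to target: 17.5 dB.

17.5 dB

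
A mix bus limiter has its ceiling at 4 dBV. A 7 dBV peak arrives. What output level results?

At ∞:1, everything above 4 dBV is held at the ceiling.

4 dBV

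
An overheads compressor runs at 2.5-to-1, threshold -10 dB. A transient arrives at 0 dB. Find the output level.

-6 dB

0 dB sits 10 dB over threshold.
At 2.5:1 the overshoot is divided by 2.5, leaving 4 dB above threshold.
Output = -10 + 4 = -6 dB.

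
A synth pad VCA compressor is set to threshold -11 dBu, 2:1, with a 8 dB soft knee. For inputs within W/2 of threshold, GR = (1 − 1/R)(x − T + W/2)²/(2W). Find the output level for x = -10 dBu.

-10.78125 dBu

x − T + W/2 = -10 − (-11) + 4 = 5.
GR = (1 − 1/2) × 5² / 16 = 0.5 × 25 / 16 = 0.78125 dB.
Output = -10 − 0.78125 = -10.78125 dBu.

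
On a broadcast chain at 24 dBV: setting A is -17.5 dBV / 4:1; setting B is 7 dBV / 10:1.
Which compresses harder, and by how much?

A, by 15.825 dB

A: 41.5 dB over, compressed to 10.375 dB over, so 31.125 dB of GR.
B: 17 dB over, compressed to 1.7 dB over, so 15.3 dB of GR.
Difference: 15.825 dB in favour of A.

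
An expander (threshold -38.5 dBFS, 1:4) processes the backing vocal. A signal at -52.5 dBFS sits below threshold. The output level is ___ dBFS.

-94.5 dBFS

The input is 14 dB below the -38.5 dBFS threshold.
A 1:4 expander multiplies undershoot by 4: 14 × 4 = 56 dB below threshold.
Output = -38.5 − 56 = -94.5 dBFS.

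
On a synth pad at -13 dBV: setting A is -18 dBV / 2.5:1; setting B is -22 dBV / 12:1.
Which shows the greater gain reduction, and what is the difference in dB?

B, by 5.25 dB

A: GR = 5 − 5/2.5 = 3 dB.
B: GR = 9 − 9/12 = 8.25 dB.
B reduces 5.25 dB more.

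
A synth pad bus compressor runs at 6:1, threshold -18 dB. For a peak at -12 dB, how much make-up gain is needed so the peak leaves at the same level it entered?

Without make-up, output = threshold + overshoot/6 = -18 + 1 = -17 dB.
Gap to target: 5 dB.

5 dB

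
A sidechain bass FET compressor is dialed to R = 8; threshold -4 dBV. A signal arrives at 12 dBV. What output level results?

-2 dBV

The input is 16 dB above the -4 dBV threshold.
At 8:1 the overshoot is divided by 8, leaving 2 dB above threshold.
That puts the output at -2 dBV.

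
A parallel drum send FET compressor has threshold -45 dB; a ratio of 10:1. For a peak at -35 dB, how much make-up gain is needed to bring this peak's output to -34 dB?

10 dB

Overshoot 10 dB → 10/10 = 1 dB after compression, so the compressed level is -45 + 1 = -44 dB.
Make-up = target − compressed = -34 − (-44) = 10 dB.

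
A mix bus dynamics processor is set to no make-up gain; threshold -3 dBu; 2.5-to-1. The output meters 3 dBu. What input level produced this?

The compressed level sits 3 − (-3) = 6 dB over threshold.
Undo the ratio: input overshoot = 6 × 2.5 = 15 dB, giving input = 12 dBu.

12 dBu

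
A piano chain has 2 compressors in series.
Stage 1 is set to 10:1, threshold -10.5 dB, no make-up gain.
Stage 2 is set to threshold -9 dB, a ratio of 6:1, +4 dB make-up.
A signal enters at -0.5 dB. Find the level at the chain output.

Stage 1: 10 dB above -10.5 dB, reduced 10:1 to 1 dB above → -9.5 dB.
Stage 2: below threshold (-9.5 ≤ -9); passes unchanged; make-up brings it to -5.5 dB.

-5.5 dB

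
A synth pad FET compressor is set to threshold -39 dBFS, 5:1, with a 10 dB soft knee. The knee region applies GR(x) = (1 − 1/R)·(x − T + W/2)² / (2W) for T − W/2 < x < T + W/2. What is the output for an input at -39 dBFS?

x − T + W/2 = -39 − (-39) + 5 = 5.
GR = (1 − 1/5) × 5² / 20 = 0.8 × 25 / 20 = 1 dB.
Output = -39 − 1 = -40 dBFS.

-40 dBFS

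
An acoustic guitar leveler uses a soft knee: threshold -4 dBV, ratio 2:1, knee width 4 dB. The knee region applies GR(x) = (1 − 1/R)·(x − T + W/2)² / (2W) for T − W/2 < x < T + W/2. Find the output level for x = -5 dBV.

x − T + W/2 = -5 − (-4) + 2 = 1.
GR = (1 − 1/2) × 1² / 8 = 0.5 × 1 / 8 = 0.0625 dB.
Output = -5 − 0.0625 = -5.0625 dBV.

-5.0625 dBV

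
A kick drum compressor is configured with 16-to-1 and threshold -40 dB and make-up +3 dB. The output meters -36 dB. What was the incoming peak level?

-24 dB

Before make-up, the level was -36 − 3 = -39 dB.
The compressed level sits -39 − (-40) = 1 dB over threshold.
Undo the ratio: input overshoot = 1 × 16 = 16 dB, giving input = -24 dB.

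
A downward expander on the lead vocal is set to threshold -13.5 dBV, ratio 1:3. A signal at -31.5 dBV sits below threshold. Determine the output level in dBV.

Below threshold, a 1:3 expander applies gain = (3−1)×(T − x) of attenuation.
(3−1) × 18 = 36 dB, so output = -31.5 − 36 = -67.5 dBV.

-67.5 dBV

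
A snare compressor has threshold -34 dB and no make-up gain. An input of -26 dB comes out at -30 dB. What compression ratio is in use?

2:1

Input overshoot = -26 − (-34) = 8 dB; output overshoot = -30 − (-34) = 4 dB.
Ratio = 8 / 4 = 2.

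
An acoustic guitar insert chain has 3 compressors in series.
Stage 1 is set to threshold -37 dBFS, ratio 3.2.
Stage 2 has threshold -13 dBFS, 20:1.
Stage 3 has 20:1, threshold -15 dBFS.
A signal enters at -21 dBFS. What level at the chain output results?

Stage 1: 16 dB above -37 dBFS, reduced 3.2:1 to 5 dB above → -32 dBFS.
Stage 2: below threshold (-32 ≤ -13); passes unchanged; output -32 dBFS.
Stage 3: below threshold (-32 ≤ -15); passes unchanged; output -32 dBFS.

-32 dBFS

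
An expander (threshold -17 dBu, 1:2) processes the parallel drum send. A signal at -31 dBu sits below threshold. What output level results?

Undershoot = (-17) − (-31) = 14 dB.
At 1:2, that expands to 28 dB under threshold.
Output = -17 − 28 = -45 dBu.

-45 dBu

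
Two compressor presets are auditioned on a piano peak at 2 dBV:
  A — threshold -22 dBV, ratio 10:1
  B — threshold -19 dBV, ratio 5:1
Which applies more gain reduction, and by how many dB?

A: 24 dB over, compressed to 2.4 dB over, so 21.6 dB of GR.
B: 21 dB over, compressed to 4.2 dB over, so 16.8 dB of GR.
A applies 4.8 dB more gain reduction.

A, by 4.8 dB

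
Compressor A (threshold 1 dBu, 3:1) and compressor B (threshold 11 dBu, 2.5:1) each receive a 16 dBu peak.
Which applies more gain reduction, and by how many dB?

A, by 7 dB

A: 15 dB over, compressed to 5 dB over, so 10 dB of GR.
B: 5 dB over, compressed to 2 dB over, so 3 dB of GR.
A applies 7 dB more gain reduction.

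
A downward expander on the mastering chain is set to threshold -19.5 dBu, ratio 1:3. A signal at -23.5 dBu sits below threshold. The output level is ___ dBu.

Below threshold, a 1:3 expander applies gain = (3−1)×(T − x) of attenuation.
(3−1) × 4 = 8 dB, so output = -23.5 − 8 = -31.5 dBu.

-31.5 dBu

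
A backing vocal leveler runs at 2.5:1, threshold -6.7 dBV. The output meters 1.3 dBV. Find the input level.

13.3 dBV

Post-compression overshoot = 1.3 − (-6.7) = 8 dB.
Undo the ratio: input overshoot = 8 × 2.5 = 20 dB, giving input = 13.3 dBV.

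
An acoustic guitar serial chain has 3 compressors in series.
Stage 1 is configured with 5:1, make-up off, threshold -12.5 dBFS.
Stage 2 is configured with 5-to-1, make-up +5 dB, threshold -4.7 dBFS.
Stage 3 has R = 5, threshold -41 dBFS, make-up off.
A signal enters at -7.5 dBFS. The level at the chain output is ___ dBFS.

Stage 1: -7.5 dBFS is 5 dB over -12.5 dBFS; at 5:1 that becomes 1 dB over, giving -11.5 dBFS.
Stage 2: -11.5 dBFS ≤ -4.7 dBFS, so stage 2 doesn't engage; make-up brings it to -6.5 dBFS.
Stage 3: -6.5 dBFS is 34.5 dB over -41 dBFS; at 5:1 that becomes 6.9 dB over, giving -34.1 dBFS.

-34.1 dBFS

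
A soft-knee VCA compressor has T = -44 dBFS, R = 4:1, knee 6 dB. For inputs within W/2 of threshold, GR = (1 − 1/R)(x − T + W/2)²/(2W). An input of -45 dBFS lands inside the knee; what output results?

x − T + W/2 = -45 − (-44) + 3 = 2.
GR = (1 − 1/4) × 2² / 12 = 0.75 × 4 / 12 = 0.25 dB.
Output = -45 − 0.25 = -45.25 dBFS.

-45.25 dBFS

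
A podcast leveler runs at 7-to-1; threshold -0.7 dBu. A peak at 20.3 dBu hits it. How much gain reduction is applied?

18 dB

The signal is 21 dB above threshold.
A 7:1 ratio leaves 3 dB of that excess.
GR = overshoot in − overshoot out = 21 − 3 = 18 dB.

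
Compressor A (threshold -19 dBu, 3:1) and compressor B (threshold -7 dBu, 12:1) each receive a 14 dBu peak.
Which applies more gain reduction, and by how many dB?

A: 33 dB over, compressed to 11 dB over, so 22 dB of GR.
B: 21 dB over, compressed to 1.75 dB over, so 19.25 dB of GR.
Difference: 2.75 dB in favour of A.

A, by 2.75 dB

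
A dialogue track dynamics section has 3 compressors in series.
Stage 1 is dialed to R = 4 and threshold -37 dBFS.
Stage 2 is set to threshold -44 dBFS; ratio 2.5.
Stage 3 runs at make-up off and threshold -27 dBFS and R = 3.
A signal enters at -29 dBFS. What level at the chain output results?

-40.4 dBFS

Stage 1: -29 dBFS is 8 dB over -37 dBFS; at 4:1 that becomes 2 dB over, giving -35 dBFS.
Stage 2: -35 dBFS is 9 dB over -44 dBFS; at 2.5:1 that becomes 3.6 dB over, giving -40.4 dBFS.
Stage 3: -40.4 dBFS ≤ -27 dBFS, so stage 3 doesn't engage; output -40.4 dBFS.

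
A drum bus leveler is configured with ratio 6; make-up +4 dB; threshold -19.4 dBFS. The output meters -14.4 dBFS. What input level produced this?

-13.4 dBFS

Remove make-up: -14.4 − 4 = -18.4 dBFS.
Post-compression overshoot = -18.4 − (-19.4) = 1 dB.
Before 6:1 compression the overshoot was 1 × 6 = 6 dB, so input = -19.4 + 6 = -13.4 dBFS.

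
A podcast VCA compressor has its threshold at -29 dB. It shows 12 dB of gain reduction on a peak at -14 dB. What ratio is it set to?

5:1

Input overshoot = -14 − (-29) = 15 dB.
Output overshoot = 15 − 12 = 3 dB.
Ratio = input overshoot / output overshoot = 15 / 3 = 5.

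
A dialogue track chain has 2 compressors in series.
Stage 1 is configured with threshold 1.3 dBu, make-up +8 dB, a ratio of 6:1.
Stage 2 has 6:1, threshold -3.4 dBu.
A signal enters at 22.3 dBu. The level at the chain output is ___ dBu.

Stage 1: overshoot 21 dB → 21/6 = 3.5 dB → 4.8 dBu; +8 dB make-up → 12.8 dBu.
Stage 2: 12.8 dBu is 16.2 dB over -3.4 dBu; at 6:1 that becomes 2.7 dB over, giving -0.7 dBu.

-0.7 dBu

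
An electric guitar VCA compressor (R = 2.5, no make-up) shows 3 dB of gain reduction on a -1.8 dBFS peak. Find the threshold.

-6.8 dBFS

Gain reduction = -1.8 − (-4.8) = 3 dB; output overshoot = GR / (R − 1) = 3 / 1.5 = 2 dB.
Threshold = output − output overshoot = -4.8 − 2 = -6.8 dBFS.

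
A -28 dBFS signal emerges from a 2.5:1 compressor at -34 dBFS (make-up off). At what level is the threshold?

Input is 10 dB above T (since output overshoot × R = input overshoot: (-34 − T)·2.5 = -28 − T gives T = -38 dBFS).
Check: -38 + (-28 − (-38))/2.5 = -38 + 4 = -34 dBFS. ✓

-38 dBFS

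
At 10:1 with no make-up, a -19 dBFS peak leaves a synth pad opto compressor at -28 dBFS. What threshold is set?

Let T be the threshold. Output overshoot = (input overshoot)/R, so -28 − T = (-19 − T)/10.
10·(-28 − T) = -19 − T → 9·T = -280 − (-19) = -261.
T = -261/9 = -29 dBFS.

-29 dBFS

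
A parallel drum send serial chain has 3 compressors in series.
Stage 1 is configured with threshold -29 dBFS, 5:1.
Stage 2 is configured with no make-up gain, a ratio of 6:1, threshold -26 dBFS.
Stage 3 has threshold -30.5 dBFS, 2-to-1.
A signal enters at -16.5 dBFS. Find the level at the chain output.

-28.5 dBFS

Stage 1: -16.5 dBFS is 12.5 dB over -29 dBFS; at 5:1 that becomes 2.5 dB over, giving -26.5 dBFS.
Stage 2: -26.5 dBFS ≤ -26 dBFS, so stage 2 doesn't engage; output -26.5 dBFS.
Stage 3: 4 dB above -30.5 dBFS, reduced 2:1 to 2 dB above → -28.5 dBFS.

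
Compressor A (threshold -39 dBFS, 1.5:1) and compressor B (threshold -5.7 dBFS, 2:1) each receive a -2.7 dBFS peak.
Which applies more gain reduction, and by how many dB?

A: 36.3 dB over, compressed to 24.2 dB over, so 12.1 dB of GR.
B: 3 dB over, compressed to 1.5 dB over, so 1.5 dB of GR.
A reduces 10.6 dB more.

A, by 10.6 dB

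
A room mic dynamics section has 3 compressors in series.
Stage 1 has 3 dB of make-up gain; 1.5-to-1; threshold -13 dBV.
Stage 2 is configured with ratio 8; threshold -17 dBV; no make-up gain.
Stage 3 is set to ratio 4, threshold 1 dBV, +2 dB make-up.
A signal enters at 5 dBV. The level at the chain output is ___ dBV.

-12.625 dBV

Stage 1: 5 dBV is 18 dB over -13 dBV; at 1.5:1 that becomes 12 dB over, giving -1 dBV; +3 dB make-up → 2 dBV.
Stage 2: 2 dBV is 19 dB over -17 dBV; at 8:1 that becomes 2.375 dB over, giving -14.625 dBV.
Stage 3: -14.625 dBV ≤ 1 dBV, so stage 3 doesn't engage; make-up brings it to -12.625 dBV.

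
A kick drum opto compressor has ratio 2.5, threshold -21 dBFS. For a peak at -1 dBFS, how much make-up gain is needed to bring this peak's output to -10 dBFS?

Without make-up, output = threshold + overshoot/2.5 = -21 + 8 = -13 dBFS.
Gap to target: 3 dB.

3 dB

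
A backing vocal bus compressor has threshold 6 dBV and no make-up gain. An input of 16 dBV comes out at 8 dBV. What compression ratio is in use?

Input overshoot = 16 − 6 = 10 dB; output overshoot = 8 − 6 = 2 dB.
Ratio = 10 / 2 = 5.

5:1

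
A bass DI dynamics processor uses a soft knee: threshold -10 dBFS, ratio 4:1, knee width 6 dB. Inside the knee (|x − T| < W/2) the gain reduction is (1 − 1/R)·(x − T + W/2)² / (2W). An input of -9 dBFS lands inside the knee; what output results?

x − T + W/2 = -9 − (-10) + 3 = 4.
GR = (1 − 1/4) × 4² / 12 = 0.75 × 16 / 12 = 1 dB.
Output = -9 − 1 = -10 dBFS.

-10 dBFS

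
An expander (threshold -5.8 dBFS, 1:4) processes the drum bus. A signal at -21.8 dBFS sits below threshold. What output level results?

-69.8 dBFS

Below threshold, a 1:4 expander applies gain = (4−1)×(T − x) of attenuation.
(4−1) × 16 = 48 dB, so output = -21.8 − 48 = -69.8 dBFS.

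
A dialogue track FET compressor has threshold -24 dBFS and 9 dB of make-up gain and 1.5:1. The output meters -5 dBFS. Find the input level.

-9 dBFS

Remove make-up: -5 − 9 = -14 dBFS.
The compressed level sits -14 − (-24) = 10 dB over threshold.
Input overshoot = R × output overshoot = 15 dB → input = -24 + 15 = -9 dBFS.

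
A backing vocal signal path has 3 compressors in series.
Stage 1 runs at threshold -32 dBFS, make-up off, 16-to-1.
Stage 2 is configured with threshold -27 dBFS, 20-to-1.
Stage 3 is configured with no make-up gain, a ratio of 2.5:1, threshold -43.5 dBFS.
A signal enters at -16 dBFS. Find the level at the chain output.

-38.5 dBFS

Stage 1: 16 dB above -32 dBFS, reduced 16:1 to 1 dB above → -31 dBFS.
Stage 2: -31 dBFS is at or below the -27 dBFS threshold — no compression; output -31 dBFS.
Stage 3: -31 dBFS is 12.5 dB over -43.5 dBFS; at 2.5:1 that becomes 5 dB over, giving -38.5 dBFS.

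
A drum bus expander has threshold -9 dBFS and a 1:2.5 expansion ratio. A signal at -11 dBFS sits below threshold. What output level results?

-14 dBFS

Below threshold, a 1:2.5 expander applies gain = (2.5−1)×(T − x) of attenuation.
(2.5−1) × 2 = 3 dB, so output = -11 − 3 = -14 dBFS.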